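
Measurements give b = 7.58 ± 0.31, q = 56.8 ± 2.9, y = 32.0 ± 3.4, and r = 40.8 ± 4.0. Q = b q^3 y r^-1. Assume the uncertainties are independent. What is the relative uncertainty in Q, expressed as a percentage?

Products/powers → add relative errors in quadrature, weighted by exponent:
  (1·δb/b)² = (1×0.0409)² = 0.00167;  (3·δq/q)² = (3×0.0511)² = 0.0235;  (1·δy/y)² = (1×0.106)² = 0.0113;  (-1·δr/r)² = (-1×0.0980)² = 0.00961
δQ/Q = √(0.0460) = 0.215

21.5%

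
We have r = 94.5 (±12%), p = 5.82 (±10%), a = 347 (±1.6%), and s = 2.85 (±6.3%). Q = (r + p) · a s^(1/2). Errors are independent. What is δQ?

6970

Let u = r + p = 100. δu = √(δr² + δp²) = √(129 + 0.339) = 11.4, so δu/u = 0.113.
Q is then a monomial in u, a, s:
δQ/Q = √((δu/u)² + (1·δa/a)² + (½·δs/s)²) = √(0.0128 + 0.000256 + 0.000992) = 0.119
Q = 58800, so δQ = 0.119 × 58800 = 6970.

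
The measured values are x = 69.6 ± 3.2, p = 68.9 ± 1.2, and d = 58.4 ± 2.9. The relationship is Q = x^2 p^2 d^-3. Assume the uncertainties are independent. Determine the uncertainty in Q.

20.6

Since Q is a product/quotient, work with relative uncertainties:
  (2·δx/x)² = (2×0.0460)² = 0.00846;  (2·δp/p)² = (2×0.0174)² = 0.00121;  (-3·δd/d)² = (-3×0.0497)² = 0.0222
δQ/Q = √(0.0319) = 0.178
Q = 115, so δQ = 0.178 × 115 = 20.6.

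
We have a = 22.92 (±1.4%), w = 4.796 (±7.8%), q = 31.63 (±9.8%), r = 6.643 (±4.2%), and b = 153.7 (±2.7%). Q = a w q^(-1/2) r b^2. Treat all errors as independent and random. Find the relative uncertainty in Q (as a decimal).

0.116

Since Q is a product/quotient, work with relative uncertainties:
  (1·δa/a)² = (1×0.0140)² = 0.000196;  (1·δw/w)² = (1×0.0780)² = 0.00608;  (−½·δq/q)² = (-0.5×0.0980)² = 0.00240;  (1·δr/r)² = (1×0.0420)² = 0.00176;  (2·δb/b)² = (2×0.0270)² = 0.00292
δQ/Q = √(0.0134) = 0.116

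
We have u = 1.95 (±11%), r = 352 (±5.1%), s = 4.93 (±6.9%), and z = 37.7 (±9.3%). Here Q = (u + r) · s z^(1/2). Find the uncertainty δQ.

1040

Let w = u + r = 354. δw = √(δu² + δr²) = √(0.0460 + 322) = 18.0, so δw/w = 0.0507.
Q is then a monomial in w, s, z:
δQ/Q = √((δw/w)² + (1·δs/s)² + (½·δz/z)²) = √(0.00257 + 0.00476 + 0.00216) = 0.0974
Q = 10700, so δQ = 0.0974 × 10700 = 1040.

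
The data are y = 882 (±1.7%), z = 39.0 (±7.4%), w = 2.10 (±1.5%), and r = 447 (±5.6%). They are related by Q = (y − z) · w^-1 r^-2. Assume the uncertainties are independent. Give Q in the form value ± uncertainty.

Let u = y − z = 843. δu = √(δy² + δz²) = √(225 + 8.33) = 15.3, so δu/u = 0.0181.
Q is then a monomial in u, w, r:
δQ/Q = √((δu/u)² + (-1·δw/w)² + (-2·δr/r)²) = √(0.000328 + 0.000225 + 0.0125) = 0.114
Q = 0.00201, so δQ = 0.114 × 0.00201 = 0.000230.

0.00201 ± 0.000230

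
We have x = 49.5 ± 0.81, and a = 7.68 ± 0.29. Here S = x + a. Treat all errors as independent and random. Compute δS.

S is a linear combination, so absolute uncertainties add in quadrature:
  (δx)² = 0.656;  (δa)² = 0.0841
δS = √(0.740) = 0.860

0.860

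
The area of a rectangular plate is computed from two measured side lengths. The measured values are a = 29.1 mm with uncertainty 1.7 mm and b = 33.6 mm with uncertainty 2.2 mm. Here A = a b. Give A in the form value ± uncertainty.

Relative error in a monomial: (δA/A)² = Σ (nᵢ · δxᵢ/xᵢ)².
  (1·δa/a)² = (1×0.0584)² = 0.00341;  (1·δb/b)² = (1×0.0655)² = 0.00429
δA/A = √(0.00770) = 0.0877
A = 978 mm^2, so δA = 0.0877 × 978 = 85.8 mm^2.

978 ± 85.8 mm^2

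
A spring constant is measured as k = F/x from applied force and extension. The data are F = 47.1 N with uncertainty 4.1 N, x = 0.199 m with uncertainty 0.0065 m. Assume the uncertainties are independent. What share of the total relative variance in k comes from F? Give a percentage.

(δk/k)² = (1·δF/F)² + (-1·δx/x)²
  F term: (1×0.0870)² = 0.00758
  x term: (-1×0.0327)² = 0.00107
Total = 0.00864. Share from F = 0.00758/0.00864 = 0.877.

87.7%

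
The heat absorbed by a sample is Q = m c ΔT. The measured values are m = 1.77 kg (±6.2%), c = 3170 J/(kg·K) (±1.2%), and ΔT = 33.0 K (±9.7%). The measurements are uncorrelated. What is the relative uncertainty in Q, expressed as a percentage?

11.6%

Relative error in a monomial: (δQ/Q)² = Σ (nᵢ · δxᵢ/xᵢ)².
  (1·δm/m)² = (1×0.0620)² = 0.00384;  (1·δc/c)² = (1×0.0120)² = 0.000144;  (1·δΔT/ΔT)² = (1×0.0970)² = 0.00941
δQ/Q = √(0.0134) = 0.116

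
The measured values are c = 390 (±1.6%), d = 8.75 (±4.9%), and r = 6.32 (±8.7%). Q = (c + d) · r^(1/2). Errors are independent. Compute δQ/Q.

Let u = c + d = 399. δu = √(δc² + δd²) = √(38.9 + 0.184) = 6.25, so δu/u = 0.0157.
Q is then a monomial in u, r:
δQ/Q = √((δu/u)² + (½·δr/r)²) = √(0.000246 + 0.00189) = 0.0462

0.0462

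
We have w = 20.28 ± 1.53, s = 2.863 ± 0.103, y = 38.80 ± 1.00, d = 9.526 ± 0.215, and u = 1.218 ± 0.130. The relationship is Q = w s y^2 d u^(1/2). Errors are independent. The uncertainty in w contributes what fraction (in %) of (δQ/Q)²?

(δQ/Q)² = (1·δw/w)² + (1·δs/s)² + (2·δy/y)² + (1·δd/d)² + (½·δu/u)²
  w term: (1×0.0754)² = 0.00569
  s term: (1×0.0360)² = 0.00129
  y term: (2×0.0258)² = 0.00266
  d term: (1×0.0226)² = 0.000509
  u term: (0.5×0.107)² = 0.00285
Total = 0.0130. Share from w = 0.00569/0.0130 = 0.438.

43.8%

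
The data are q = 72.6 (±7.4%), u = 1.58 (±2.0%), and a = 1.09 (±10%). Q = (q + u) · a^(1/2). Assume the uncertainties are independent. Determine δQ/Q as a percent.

8.80%

Let w = q + u = 74.2. δw = √(δq² + δu²) = √(28.9 + 0.000999) = 5.37, so δw/w = 0.0724.
Q is then a monomial in w, a:
δQ/Q = √((δw/w)² + (½·δa/a)²) = √(0.00525 + 0.00250) = 0.0880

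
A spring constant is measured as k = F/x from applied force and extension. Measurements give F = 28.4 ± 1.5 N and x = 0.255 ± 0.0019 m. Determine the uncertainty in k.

5.94 N/m

Products/powers → add relative errors in quadrature, weighted by exponent:
  (1·δF/F)² = (1×0.0528)² = 0.00279;  (-1·δx/x)² = (-1×0.00745)² = 5.55e-05
δk/k = √(0.00285) = 0.0533
k = 111 N/m, so δk = 0.0533 × 111 = 5.94 N/m.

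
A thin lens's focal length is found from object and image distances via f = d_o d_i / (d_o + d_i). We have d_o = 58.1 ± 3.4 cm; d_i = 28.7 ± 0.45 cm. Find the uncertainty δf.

0.423 cm

∂f/∂d_o = (d_i/(d_o+d_i))² = 0.109;  ∂f/∂d_i = (d_o/(d_o+d_i))² = 0.448
δf = √((∂f/∂d_o · δd_o)² + (∂f/∂d_i · δd_i)²) = √(0.138 + 0.0406) = 0.423 cm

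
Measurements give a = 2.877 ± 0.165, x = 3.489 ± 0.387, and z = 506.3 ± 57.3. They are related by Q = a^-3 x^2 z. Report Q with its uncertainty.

For a monomial Q ∝ a^-3, x^2, z, fractional errors add in quadrature:
  (-3·δa/a)² = (-3×0.0574)² = 0.0296;  (2·δx/x)² = (2×0.111)² = 0.0492;  (1·δz/z)² = (1×0.113)² = 0.0128
δQ/Q = √(0.0916) = 0.303
Q = 258.8, so δQ = 0.303 × 258.8 = 78.3.

258.8 ± 78.3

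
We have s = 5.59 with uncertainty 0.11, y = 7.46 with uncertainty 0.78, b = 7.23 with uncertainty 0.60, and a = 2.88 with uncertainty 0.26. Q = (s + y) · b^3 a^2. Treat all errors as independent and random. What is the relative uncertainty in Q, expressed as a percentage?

Let u = s + y = 13.1. δu = √(δs² + δy²) = √(0.0121 + 0.608) = 0.788, so δu/u = 0.0604.
Q is then a monomial in u, b, a:
δQ/Q = √((δu/u)² + (3·δb/b)² + (2·δa/a)²) = √(0.00364 + 0.0620 + 0.0326) = 0.313

31.3%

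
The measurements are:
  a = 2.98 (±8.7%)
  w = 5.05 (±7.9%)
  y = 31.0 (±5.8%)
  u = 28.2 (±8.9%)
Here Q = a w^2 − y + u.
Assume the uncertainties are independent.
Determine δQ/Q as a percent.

19.2%

Let p = a·w^2 = 76.0. δp/p = √((1·δa/a)² + (2·δw/w)²) = √(0.00757 + 0.0250) = 0.180, so δp = 13.7.
Q = p − y + u: δQ = √(δp² + δy² + δu²) = √(188 + 3.23 + 6.30) = 14.1
Q = 73.2, so δQ/Q = 14.1/73.2 = 0.192.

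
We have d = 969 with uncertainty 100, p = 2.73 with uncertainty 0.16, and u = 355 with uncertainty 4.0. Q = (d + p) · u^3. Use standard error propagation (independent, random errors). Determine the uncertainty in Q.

Let w = d + p = 972. δw = √(δd² + δp²) = √(10000 + 0.0256) = 100, so δw/w = 0.103.
Q is then a monomial in w, u:
δQ/Q = √((δw/w)² + (3·δu/u)²) = √(0.0106 + 0.00114) = 0.108
Q = 4.35e+10, so δQ = 0.108 × 4.35e+10 = 4.71e+09.

4.71e+09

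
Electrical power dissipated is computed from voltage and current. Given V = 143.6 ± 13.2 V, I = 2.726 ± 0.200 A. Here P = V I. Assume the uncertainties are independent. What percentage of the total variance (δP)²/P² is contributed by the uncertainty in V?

(δP/P)² = (1·δV/V)² + (1·δI/I)²
  V term: (1×0.0919)² = 0.00845
  I term: (1×0.0734)² = 0.00538
Total = 0.0138. Share from V = 0.00845/0.0138 = 0.611.

61.1%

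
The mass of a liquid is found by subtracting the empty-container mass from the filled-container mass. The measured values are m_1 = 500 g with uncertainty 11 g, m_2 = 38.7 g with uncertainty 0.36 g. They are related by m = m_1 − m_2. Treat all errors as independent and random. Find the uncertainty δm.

11.0 g

For a sum/difference, combine absolute errors in quadrature:
  (δm_1)² = 121;  (δm_2)² = 0.130
δm = √(121) = 11.0 g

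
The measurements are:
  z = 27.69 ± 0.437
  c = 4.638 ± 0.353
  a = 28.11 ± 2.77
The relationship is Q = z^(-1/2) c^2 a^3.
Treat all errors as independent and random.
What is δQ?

30200

For a monomial Q ∝ z^(-1/2), c^2, a^3, fractional errors add in quadrature:
  (−½·δz/z)² = (-0.5×0.0158)² = 6.23e-05;  (2·δc/c)² = (2×0.0761)² = 0.0232;  (3·δa/a)² = (3×0.0985)² = 0.0874
δQ/Q = √(0.111) = 0.333
Q = 90800, so δQ = 0.333 × 90800 = 30200.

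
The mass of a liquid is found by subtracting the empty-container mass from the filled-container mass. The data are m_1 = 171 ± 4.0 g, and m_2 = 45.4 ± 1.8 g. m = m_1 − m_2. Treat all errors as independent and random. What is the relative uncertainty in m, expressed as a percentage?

Absolute uncertainties add in quadrature for a linear combination:
  (δm_1)² = 16.0;  (δm_2)² = 3.24
δm = √(19.2) = 4.39 g
m = 126 g, so δm/m = 4.39/126 = 0.0349.

3.49%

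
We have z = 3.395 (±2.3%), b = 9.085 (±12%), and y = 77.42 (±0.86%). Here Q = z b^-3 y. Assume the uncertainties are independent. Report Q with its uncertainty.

0.3505 ± 0.126

Products/powers → add relative errors in quadrature, weighted by exponent:
  (1·δz/z)² = (1×0.0230)² = 0.000529;  (-3·δb/b)² = (-3×0.120)² = 0.130;  (1·δy/y)² = (1×0.00860)² = 7.4e-05
δQ/Q = √(0.130) = 0.361
Q = 0.3505, so δQ = 0.361 × 0.3505 = 0.126.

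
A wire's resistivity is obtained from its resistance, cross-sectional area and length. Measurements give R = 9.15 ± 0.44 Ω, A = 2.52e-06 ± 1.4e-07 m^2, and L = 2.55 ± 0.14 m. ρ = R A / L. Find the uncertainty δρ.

ρ is a product of powers, so relative uncertainties combine in quadrature:
  (1·δR/R)² = (1×0.0481)² = 0.00231;  (1·δA/A)² = (1×0.0556)² = 0.00309;  (-1·δL/L)² = (-1×0.0549)² = 0.00301
δρ/ρ = √(0.00841) = 0.0917
ρ = 9.04e-06 Ω·m, so δρ = 0.0917 × 9.04e-06 = 8.29e-07 Ω·m.

8.29e-07 Ω·m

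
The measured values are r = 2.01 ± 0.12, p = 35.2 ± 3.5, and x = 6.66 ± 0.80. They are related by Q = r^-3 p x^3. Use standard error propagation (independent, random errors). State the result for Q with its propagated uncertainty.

Q is a product of powers, so relative uncertainties combine in quadrature:
  (-3·δr/r)² = (-3×0.0597)² = 0.0321;  (1·δp/p)² = (1×0.0994)² = 0.00989;  (3·δx/x)² = (3×0.120)² = 0.130
δQ/Q = √(0.172) = 0.415
Q = 1280, so δQ = 0.415 × 1280 = 531.

1280 ± 531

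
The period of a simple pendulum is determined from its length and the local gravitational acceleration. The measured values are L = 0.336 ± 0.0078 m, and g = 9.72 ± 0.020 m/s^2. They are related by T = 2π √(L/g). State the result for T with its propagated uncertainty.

1.17 ± 0.0136 s

Relative error in a monomial: (δT/T)² = Σ (nᵢ · δxᵢ/xᵢ)².
  (½·δL/L)² = (0.5×0.0232)² = 0.000135;  (−½·δg/g)² = (-0.5×0.00206)² = 1.06e-06
δT/T = √(0.000136) = 0.0117
T = 1.17 s, so δT = 0.0117 × 1.17 = 0.0136 s.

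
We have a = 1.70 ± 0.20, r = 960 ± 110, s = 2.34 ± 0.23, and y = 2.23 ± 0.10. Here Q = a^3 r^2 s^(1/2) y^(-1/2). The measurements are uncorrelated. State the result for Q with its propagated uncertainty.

(4.64 ± 1.97) × 10^6

For a monomial Q ∝ a^3, r^2, s^(1/2), y^(-1/2), fractional errors add in quadrature:
  (3·δa/a)² = (3×0.118)² = 0.125;  (2·δr/r)² = (2×0.115)² = 0.0525;  (½·δs/s)² = (0.5×0.0983)² = 0.00242;  (−½·δy/y)² = (-0.5×0.0448)² = 0.000503
δQ/Q = √(0.180) = 0.424
Q = 4.64e+06, so δQ = 0.424 × 4.64e+06 = 1.97e+06.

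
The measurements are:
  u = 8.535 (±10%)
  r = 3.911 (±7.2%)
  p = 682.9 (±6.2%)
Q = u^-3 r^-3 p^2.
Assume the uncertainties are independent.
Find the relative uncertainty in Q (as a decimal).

Q is a product of powers, so relative uncertainties combine in quadrature:
  (-3·δu/u)² = (-3×0.100)² = 0.0900;  (-3·δr/r)² = (-3×0.0720)² = 0.0467;  (2·δp/p)² = (2×0.0620)² = 0.0154
δQ/Q = √(0.152) = 0.390

0.390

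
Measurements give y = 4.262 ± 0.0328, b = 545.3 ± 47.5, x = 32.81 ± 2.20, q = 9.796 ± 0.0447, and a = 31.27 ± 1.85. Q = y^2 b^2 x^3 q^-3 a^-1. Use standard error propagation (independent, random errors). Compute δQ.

1.77e+06

Each factor contributes (exponent × relative error)² to (δQ/Q)²:
  (2·δy/y)² = (2×0.00770)² = 0.000237;  (2·δb/b)² = (2×0.0871)² = 0.0304;  (3·δx/x)² = (3×0.0671)² = 0.0405;  (-3·δq/q)² = (-3×0.00456)² = 0.000187;  (-1·δa/a)² = (-1×0.0592)² = 0.00350
δQ/Q = √(0.0747) = 0.273
Q = 6.49e+06, so δQ = 0.273 × 6.49e+06 = 1.77e+06.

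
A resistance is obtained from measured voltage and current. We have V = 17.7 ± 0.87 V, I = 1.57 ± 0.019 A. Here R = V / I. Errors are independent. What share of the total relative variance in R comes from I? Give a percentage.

5.72%

(δR/R)² = (1·δV/V)² + (-1·δI/I)²
  V term: (1×0.0492)² = 0.00242
  I term: (-1×0.0121)² = 0.000146
Total = 0.00256. Share from I = 0.000146/0.00256 = 0.0572.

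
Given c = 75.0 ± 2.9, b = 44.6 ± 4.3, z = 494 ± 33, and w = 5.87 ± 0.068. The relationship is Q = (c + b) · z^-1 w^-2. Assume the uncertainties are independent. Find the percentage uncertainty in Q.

8.29%

Let u = c + b = 120. δu = √(δc² + δb²) = √(8.41 + 18.5) = 5.19, so δu/u = 0.0434.
Q is then a monomial in u, z, w:
δQ/Q = √((δu/u)² + (-1·δz/z)² + (-2·δw/w)²) = √(0.00188 + 0.00446 + 0.000537) = 0.0829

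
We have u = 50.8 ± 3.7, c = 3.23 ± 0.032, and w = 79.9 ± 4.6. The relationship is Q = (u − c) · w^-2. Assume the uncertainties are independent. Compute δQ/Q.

Let h = u − c = 47.6. δh = √(δu² + δc²) = √(13.7 + 0.00102) = 3.70, so δh/h = 0.0778.
Q is then a monomial in h, w:
δQ/Q = √((δh/h)² + (-2·δw/w)²) = √(0.00605 + 0.0133) = 0.139

0.139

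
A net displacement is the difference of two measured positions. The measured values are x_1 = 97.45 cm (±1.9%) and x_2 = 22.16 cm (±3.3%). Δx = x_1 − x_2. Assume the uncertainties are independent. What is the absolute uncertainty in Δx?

Absolute uncertainties add in quadrature for a linear combination:
  (δx_1)² = 3.43;  (δx_2)² = 0.535
δΔx = √(3.96) = 1.99 cm

1.99 cm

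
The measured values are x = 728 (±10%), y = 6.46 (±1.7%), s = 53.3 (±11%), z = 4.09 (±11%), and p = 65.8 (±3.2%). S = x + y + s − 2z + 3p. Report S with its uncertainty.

977 ± 73.3

Absolute uncertainties add in quadrature for a linear combination:
  (δx)² = 5300;  (δy)² = 0.0121;  (δs)² = 34.4;  (2·δz)² = 0.810;  (3·δp)² = 39.9
δS = √(5370) = 73.3
S = 977.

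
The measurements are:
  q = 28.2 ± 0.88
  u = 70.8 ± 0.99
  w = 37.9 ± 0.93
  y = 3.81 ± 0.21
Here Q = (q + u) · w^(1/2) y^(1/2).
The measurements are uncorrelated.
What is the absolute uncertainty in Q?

39.3

Let h = q + u = 99.0. δh = √(δq² + δu²) = √(0.774 + 0.980) = 1.32, so δh/h = 0.0134.
Q is then a monomial in h, w, y:
δQ/Q = √((δh/h)² + (½·δw/w)² + (½·δy/y)²) = √(0.000179 + 0.000151 + 0.000760) = 0.0330
Q = 1190, so δQ = 0.0330 × 1190 = 39.3.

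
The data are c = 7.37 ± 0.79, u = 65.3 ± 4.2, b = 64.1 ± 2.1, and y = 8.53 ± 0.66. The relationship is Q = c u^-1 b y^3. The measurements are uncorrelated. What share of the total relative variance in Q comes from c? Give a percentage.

(δQ/Q)² = (1·δc/c)² + (-1·δu/u)² + (1·δb/b)² + (3·δy/y)²
  c term: (1×0.107)² = 0.0115
  u term: (-1×0.0643)² = 0.00414
  b term: (1×0.0328)² = 0.00107
  y term: (3×0.0774)² = 0.0539
Total = 0.0706. Share from c = 0.0115/0.0706 = 0.163.

16.3%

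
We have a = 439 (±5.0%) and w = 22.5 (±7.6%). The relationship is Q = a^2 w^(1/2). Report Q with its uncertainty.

(9.14 ± 0.978) × 10^5

For a monomial Q ∝ a^2, w^(1/2), fractional errors add in quadrature:
  (2·δa/a)² = (2×0.0500)² = 0.0100;  (½·δw/w)² = (0.5×0.0760)² = 0.00144
δQ/Q = √(0.0114) = 0.107
Q = 9.14e+05, so δQ = 0.107 × 9.14e+05 = 97800.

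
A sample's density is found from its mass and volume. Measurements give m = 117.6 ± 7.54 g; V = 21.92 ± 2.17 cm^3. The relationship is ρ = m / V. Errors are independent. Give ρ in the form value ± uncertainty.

5.365 ± 0.633 g/cm^3

Each factor contributes (exponent × relative error)² to (δρ/ρ)²:
  (1·δm/m)² = (1×0.0641)² = 0.00411;  (-1·δV/V)² = (-1×0.0990)² = 0.00980
δρ/ρ = √(0.0139) = 0.118
ρ = 5.365 g/cm^3, so δρ = 0.118 × 5.365 = 0.633 g/cm^3.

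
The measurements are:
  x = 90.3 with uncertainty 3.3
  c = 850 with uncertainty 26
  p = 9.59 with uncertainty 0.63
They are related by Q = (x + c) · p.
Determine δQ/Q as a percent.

Let u = x + c = 940. δu = √(δx² + δc²) = √(10.9 + 676) = 26.2, so δu/u = 0.0279.
Q is then a monomial in u, p:
δQ/Q = √((δu/u)² + (1·δp/p)²) = √(0.000777 + 0.00432) = 0.0714

7.14%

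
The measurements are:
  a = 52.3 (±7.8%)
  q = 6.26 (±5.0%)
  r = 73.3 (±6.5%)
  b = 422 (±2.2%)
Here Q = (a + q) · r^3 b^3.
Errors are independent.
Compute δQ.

3.77e+14

Let u = a + q = 58.6. δu = √(δa² + δq²) = √(16.6 + 0.0980) = 4.09, so δu/u = 0.0699.
Q is then a monomial in u, r, b:
δQ/Q = √((δu/u)² + (3·δr/r)² + (3·δb/b)²) = √(0.00488 + 0.0380 + 0.00436) = 0.217
Q = 1.73e+15, so δQ = 0.217 × 1.73e+15 = 3.77e+14.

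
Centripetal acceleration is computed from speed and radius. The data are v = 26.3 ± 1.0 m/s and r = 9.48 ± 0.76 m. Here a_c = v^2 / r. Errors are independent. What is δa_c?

8.06 m/s^2

Relative error in a monomial: (δa_c/a_c)² = Σ (nᵢ · δxᵢ/xᵢ)².
  (2·δv/v)² = (2×0.0380)² = 0.00578;  (-1·δr/r)² = (-1×0.0802)² = 0.00643
δa_c/a_c = √(0.0122) = 0.110
a_c = 73.0 m/s^2, so δa_c = 0.110 × 73.0 = 8.06 m/s^2.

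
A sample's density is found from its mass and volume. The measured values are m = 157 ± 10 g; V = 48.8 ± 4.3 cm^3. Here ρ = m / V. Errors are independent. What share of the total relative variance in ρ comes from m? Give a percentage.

(δρ/ρ)² = (1·δm/m)² + (-1·δV/V)²
  m term: (1×0.0637)² = 0.00406
  V term: (-1×0.0881)² = 0.00776
Total = 0.0118. Share from m = 0.00406/0.0118 = 0.343.

34.3%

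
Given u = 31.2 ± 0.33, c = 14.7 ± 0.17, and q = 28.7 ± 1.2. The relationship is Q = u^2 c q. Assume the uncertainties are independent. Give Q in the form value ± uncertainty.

For a monomial Q ∝ u^2, c, q, fractional errors add in quadrature:
  (2·δu/u)² = (2×0.0106)² = 0.000447;  (1·δc/c)² = (1×0.0116)² = 0.000134;  (1·δq/q)² = (1×0.0418)² = 0.00175
δQ/Q = √(0.00233) = 0.0483
Q = 4.11e+05, so δQ = 0.0483 × 4.11e+05 = 19800.

(4.11 ± 0.198) × 10^5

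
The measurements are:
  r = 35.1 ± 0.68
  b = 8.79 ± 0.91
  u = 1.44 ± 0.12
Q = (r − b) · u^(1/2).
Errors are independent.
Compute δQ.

1.89

Let w = r − b = 26.3. δw = √(δr² + δb²) = √(0.462 + 0.828) = 1.14, so δw/w = 0.0432.
Q is then a monomial in w, u:
δQ/Q = √((δw/w)² + (½·δu/u)²) = √(0.00186 + 0.00174) = 0.0600
Q = 31.6, so δQ = 0.0600 × 31.6 = 1.89.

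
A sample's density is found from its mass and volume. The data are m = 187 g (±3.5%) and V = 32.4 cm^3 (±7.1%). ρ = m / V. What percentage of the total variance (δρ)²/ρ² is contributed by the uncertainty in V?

80.5%

(δρ/ρ)² = (1·δm/m)² + (-1·δV/V)²
  m term: (1×0.0350)² = 0.00123
  V term: (-1×0.0710)² = 0.00504
Total = 0.00627. Share from V = 0.00504/0.00627 = 0.805.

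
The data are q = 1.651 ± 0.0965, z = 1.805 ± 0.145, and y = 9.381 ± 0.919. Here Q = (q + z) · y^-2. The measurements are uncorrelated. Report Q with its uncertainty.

0.03927 ± 0.00794

Let u = q + z = 3.456. δu = √(δq² + δz²) = √(0.00931 + 0.0210) = 0.174, so δu/u = 0.0504.
Q is then a monomial in u, y:
δQ/Q = √((δu/u)² + (-2·δy/y)²) = √(0.00254 + 0.0384) = 0.202
Q = 0.03927, so δQ = 0.202 × 0.03927 = 0.00794.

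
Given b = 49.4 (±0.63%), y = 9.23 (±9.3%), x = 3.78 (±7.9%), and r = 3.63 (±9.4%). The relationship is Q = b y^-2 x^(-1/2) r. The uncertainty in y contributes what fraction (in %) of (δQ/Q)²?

76.8%

(δQ/Q)² = (1·δb/b)² + (-2·δy/y)² + (−½·δx/x)² + (1·δr/r)²
  b term: (1×0.00630)² = 3.97e-05
  y term: (-2×0.0930)² = 0.0346
  x term: (-0.5×0.0790)² = 0.00156
  r term: (1×0.0940)² = 0.00884
Total = 0.0450. Share from y = 0.0346/0.0450 = 0.768.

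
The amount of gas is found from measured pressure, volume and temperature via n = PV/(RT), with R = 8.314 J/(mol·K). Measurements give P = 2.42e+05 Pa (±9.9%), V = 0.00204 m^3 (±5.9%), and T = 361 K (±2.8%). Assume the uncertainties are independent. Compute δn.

0.0195 mol

Each factor contributes (exponent × relative error)² to (δn/n)²:
  (1·δP/P)² = (1×0.0990)² = 0.00980;  (1·δV/V)² = (1×0.0590)² = 0.00348;  (-1·δT/T)² = (-1×0.0280)² = 0.000784
δn/n = √(0.0141) = 0.119
n = 0.164 mol, so δn = 0.119 × 0.164 = 0.0195 mol.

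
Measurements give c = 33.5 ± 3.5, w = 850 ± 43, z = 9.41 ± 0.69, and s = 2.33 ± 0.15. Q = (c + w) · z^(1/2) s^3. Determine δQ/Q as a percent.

Let u = c + w = 884. δu = √(δc² + δw²) = √(12.2 + 1850) = 43.1, so δu/u = 0.0488.
Q is then a monomial in u, z, s:
δQ/Q = √((δu/u)² + (½·δz/z)² + (3·δs/s)²) = √(0.00238 + 0.00134 + 0.0373) = 0.203

20.3%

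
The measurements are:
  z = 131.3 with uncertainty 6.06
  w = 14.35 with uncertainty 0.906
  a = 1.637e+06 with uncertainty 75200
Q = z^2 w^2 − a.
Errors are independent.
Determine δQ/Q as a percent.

29.3%

Let p = z^2·w^2 = 3.55e+06. δp/p = √((2·δz/z)² + (2·δw/w)²) = √(0.00852 + 0.0159) = 0.156, so δp = 5.55e+05.
Q = p − a: δQ = √(δp² + δa²) = √(3.08e+11 + 5.66e+09) = 5.6e+05
Q = 1.913e+06, so δQ/Q = 5.6e+05/1.913e+06 = 0.293.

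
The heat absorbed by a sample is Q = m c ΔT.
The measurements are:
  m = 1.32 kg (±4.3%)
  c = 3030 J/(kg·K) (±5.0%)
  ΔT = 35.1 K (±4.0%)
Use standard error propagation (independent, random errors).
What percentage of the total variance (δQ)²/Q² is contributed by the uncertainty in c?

(δQ/Q)² = (1·δm/m)² + (1·δc/c)² + (1·δΔT/ΔT)²
  m term: (1×0.0430)² = 0.00185
  c term: (1×0.0500)² = 0.00250
  ΔT term: (1×0.0400)² = 0.00160
Total = 0.00595. Share from c = 0.00250/0.00595 = 0.420.

42.0%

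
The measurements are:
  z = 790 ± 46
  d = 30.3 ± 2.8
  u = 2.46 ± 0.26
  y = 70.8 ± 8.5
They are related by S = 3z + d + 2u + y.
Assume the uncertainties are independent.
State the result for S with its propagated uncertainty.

2480 ± 138

For a sum/difference, combine absolute errors in quadrature:
  (3·δz)² = 19000;  (δd)² = 7.84;  (2·δu)² = 0.270;  (δy)² = 72.2
δS = √(19100) = 138
S = 2480.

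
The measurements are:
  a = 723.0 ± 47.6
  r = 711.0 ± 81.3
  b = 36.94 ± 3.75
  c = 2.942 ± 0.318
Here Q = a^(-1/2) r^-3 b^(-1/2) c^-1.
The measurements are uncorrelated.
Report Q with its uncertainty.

(5.787 ± 2.11) × 10^-12

Each factor contributes (exponent × relative error)² to (δQ/Q)²:
  (−½·δa/a)² = (-0.5×0.0658)² = 0.00108;  (-3·δr/r)² = (-3×0.114)² = 0.118;  (−½·δb/b)² = (-0.5×0.102)² = 0.00258;  (-1·δc/c)² = (-1×0.108)² = 0.0117
δQ/Q = √(0.133) = 0.365
Q = 5.787e-12, so δQ = 0.365 × 5.787e-12 = 2.11e-12.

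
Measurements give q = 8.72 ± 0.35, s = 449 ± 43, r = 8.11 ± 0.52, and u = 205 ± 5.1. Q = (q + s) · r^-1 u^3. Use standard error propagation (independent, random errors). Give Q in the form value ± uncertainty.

Let w = q + s = 458. δw = √(δq² + δs²) = √(0.122 + 1850) = 43.0, so δw/w = 0.0939.
Q is then a monomial in w, r, u:
δQ/Q = √((δw/w)² + (-1·δr/r)² + (3·δu/u)²) = √(0.00883 + 0.00411 + 0.00557) = 0.136
Q = 4.86e+08, so δQ = 0.136 × 4.86e+08 = 6.61e+07.

(4.86 ± 0.661) × 10^8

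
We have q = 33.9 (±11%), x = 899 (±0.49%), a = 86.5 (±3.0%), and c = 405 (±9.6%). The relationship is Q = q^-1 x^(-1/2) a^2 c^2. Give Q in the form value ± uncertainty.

(1.21 ± 0.277) × 10^6

Products/powers → add relative errors in quadrature, weighted by exponent:
  (-1·δq/q)² = (-1×0.110)² = 0.0121;  (−½·δx/x)² = (-0.5×0.00490)² = 6e-06;  (2·δa/a)² = (2×0.0300)² = 0.00360;  (2·δc/c)² = (2×0.0960)² = 0.0369
δQ/Q = √(0.0526) = 0.229
Q = 1.21e+06, so δQ = 0.229 × 1.21e+06 = 2.77e+05.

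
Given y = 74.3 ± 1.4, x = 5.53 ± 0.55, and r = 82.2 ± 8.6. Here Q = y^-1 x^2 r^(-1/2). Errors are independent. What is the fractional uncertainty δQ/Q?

Each factor contributes (exponent × relative error)² to (δQ/Q)²:
  (-1·δy/y)² = (-1×0.0188)² = 0.000355;  (2·δx/x)² = (2×0.0995)² = 0.0396;  (−½·δr/r)² = (-0.5×0.105)² = 0.00274
δQ/Q = √(0.0427) = 0.207

0.207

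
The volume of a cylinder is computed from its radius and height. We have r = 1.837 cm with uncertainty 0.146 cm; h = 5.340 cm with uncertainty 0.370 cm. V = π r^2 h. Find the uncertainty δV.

Products/powers → add relative errors in quadrature, weighted by exponent:
  (2·δr/r)² = (2×0.0795)² = 0.0253;  (1·δh/h)² = (1×0.0693)² = 0.00480
δV/V = √(0.0301) = 0.173
V = 56.61 cm^3, so δV = 0.173 × 56.61 = 9.82 cm^3.

9.82 cm^3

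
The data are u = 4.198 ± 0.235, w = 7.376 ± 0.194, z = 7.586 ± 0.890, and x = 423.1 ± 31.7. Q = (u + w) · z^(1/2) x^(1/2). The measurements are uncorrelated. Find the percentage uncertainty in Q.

Let h = u + w = 11.57. δh = √(δu² + δw²) = √(0.0552 + 0.0376) = 0.305, so δh/h = 0.0263.
Q is then a monomial in h, z, x:
δQ/Q = √((δh/h)² + (½·δz/z)² + (½·δx/x)²) = √(0.000693 + 0.00344 + 0.00140) = 0.0744

7.44%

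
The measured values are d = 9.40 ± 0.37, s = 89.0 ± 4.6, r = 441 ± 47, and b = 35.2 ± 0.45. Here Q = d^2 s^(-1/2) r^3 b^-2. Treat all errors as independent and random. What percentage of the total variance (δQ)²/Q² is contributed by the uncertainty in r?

(δQ/Q)² = (2·δd/d)² + (−½·δs/s)² + (3·δr/r)² + (-2·δb/b)²
  d term: (2×0.0394)² = 0.00620
  s term: (-0.5×0.0517)² = 0.000668
  r term: (3×0.107)² = 0.102
  b term: (-2×0.0128)² = 0.000654
Total = 0.110. Share from r = 0.102/0.110 = 0.931.

93.1%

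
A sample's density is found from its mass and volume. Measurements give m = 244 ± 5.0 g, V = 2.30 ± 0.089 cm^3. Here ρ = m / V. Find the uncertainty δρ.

Each factor contributes (exponent × relative error)² to (δρ/ρ)²:
  (1·δm/m)² = (1×0.0205)² = 0.000420;  (-1·δV/V)² = (-1×0.0387)² = 0.00150
δρ/ρ = √(0.00192) = 0.0438
ρ = 106 g/cm^3, so δρ = 0.0438 × 106 = 4.65 g/cm^3.

4.65 g/cm^3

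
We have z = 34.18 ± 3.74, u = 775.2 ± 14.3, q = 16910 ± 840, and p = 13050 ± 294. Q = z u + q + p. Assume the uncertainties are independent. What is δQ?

3070

Let w = z·u = 26500. δw/w = √((1·δz/z)² + (1·δu/u)²) = √(0.0120 + 0.000340) = 0.111, so δw = 2940.
Q = w + q + p: δQ = √(δw² + δq² + δp²) = √(8.64e+06 + 7.06e+05 + 86400) = 3070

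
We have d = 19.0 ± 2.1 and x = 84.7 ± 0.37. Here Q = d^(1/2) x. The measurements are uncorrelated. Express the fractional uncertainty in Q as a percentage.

Since Q is a product/quotient, work with relative uncertainties:
  (½·δd/d)² = (0.5×0.111)² = 0.00305;  (1·δx/x)² = (1×0.00437)² = 1.91e-05
δQ/Q = √(0.00307) = 0.0554

5.54%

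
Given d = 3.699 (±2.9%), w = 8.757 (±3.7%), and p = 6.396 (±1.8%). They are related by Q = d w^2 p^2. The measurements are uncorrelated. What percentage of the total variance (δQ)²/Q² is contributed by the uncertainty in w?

(δQ/Q)² = (1·δd/d)² + (2·δw/w)² + (2·δp/p)²
  d term: (1×0.0290)² = 0.000841
  w term: (2×0.0370)² = 0.00548
  p term: (2×0.0180)² = 0.00130
Total = 0.00761. Share from w = 0.00548/0.00761 = 0.719.

71.9%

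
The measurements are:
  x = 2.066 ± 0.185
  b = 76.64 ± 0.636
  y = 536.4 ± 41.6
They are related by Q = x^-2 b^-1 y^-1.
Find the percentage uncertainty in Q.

Q is a product of powers, so relative uncertainties combine in quadrature:
  (-2·δx/x)² = (-2×0.0895)² = 0.0321;  (-1·δb/b)² = (-1×0.00830)² = 6.89e-05;  (-1·δy/y)² = (-1×0.0776)² = 0.00601
δQ/Q = √(0.0382) = 0.195

19.5%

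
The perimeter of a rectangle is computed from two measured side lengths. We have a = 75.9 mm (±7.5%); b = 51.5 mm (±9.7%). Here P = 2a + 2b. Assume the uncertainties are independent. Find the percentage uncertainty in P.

5.94%

Sums and differences: (δP)² = Σ (cᵢ δxᵢ)².
  (2·δa)² = 130;  (2·δb)² = 99.8
δP = √(229) = 15.1 mm
P = 255 mm, so δP/P = 15.1/255 = 0.0594.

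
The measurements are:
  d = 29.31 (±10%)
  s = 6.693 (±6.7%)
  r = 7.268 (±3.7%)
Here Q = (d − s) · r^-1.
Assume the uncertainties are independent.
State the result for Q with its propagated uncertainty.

Let u = d − s = 22.62. δu = √(δd² + δs²) = √(8.59 + 0.201) = 2.97, so δu/u = 0.131.
Q is then a monomial in u, r:
δQ/Q = √((δu/u)² + (-1·δr/r)²) = √(0.0172 + 0.00137) = 0.136
Q = 3.112, so δQ = 0.136 × 3.112 = 0.424.

3.112 ± 0.424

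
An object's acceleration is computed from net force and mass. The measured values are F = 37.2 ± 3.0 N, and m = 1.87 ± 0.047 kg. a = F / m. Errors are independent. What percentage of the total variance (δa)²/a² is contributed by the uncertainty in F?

91.1%

(δa/a)² = (1·δF/F)² + (-1·δm/m)²
  F term: (1×0.0806)² = 0.00650
  m term: (-1×0.0251)² = 0.000632
Total = 0.00714. Share from F = 0.00650/0.00714 = 0.911.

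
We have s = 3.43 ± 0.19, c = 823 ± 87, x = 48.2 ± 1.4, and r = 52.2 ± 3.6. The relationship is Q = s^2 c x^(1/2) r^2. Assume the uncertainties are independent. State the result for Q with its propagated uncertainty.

Since Q is a product/quotient, work with relative uncertainties:
  (2·δs/s)² = (2×0.0554)² = 0.0123;  (1·δc/c)² = (1×0.106)² = 0.0112;  (½·δx/x)² = (0.5×0.0290)² = 0.000211;  (2·δr/r)² = (2×0.0690)² = 0.0190
δQ/Q = √(0.0427) = 0.207
Q = 1.83e+08, so δQ = 0.207 × 1.83e+08 = 3.78e+07.

(1.83 ± 0.378) × 10^8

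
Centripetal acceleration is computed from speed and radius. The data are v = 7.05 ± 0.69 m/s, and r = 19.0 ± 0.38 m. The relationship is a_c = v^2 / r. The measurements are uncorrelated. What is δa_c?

a_c is a product of powers, so relative uncertainties combine in quadrature:
  (2·δv/v)² = (2×0.0979)² = 0.0383;  (-1·δr/r)² = (-1×0.0200)² = 0.000400
δa_c/a_c = √(0.0387) = 0.197
a_c = 2.62 m/s^2, so δa_c = 0.197 × 2.62 = 0.515 m/s^2.

0.515 m/s^2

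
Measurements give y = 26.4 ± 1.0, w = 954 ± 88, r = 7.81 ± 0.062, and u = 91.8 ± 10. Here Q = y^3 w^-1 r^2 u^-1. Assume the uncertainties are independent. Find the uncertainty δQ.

Relative error in a monomial: (δQ/Q)² = Σ (nᵢ · δxᵢ/xᵢ)².
  (3·δy/y)² = (3×0.0379)² = 0.0129;  (-1·δw/w)² = (-1×0.0922)² = 0.00851;  (2·δr/r)² = (2×0.00794)² = 0.000252;  (-1·δu/u)² = (-1×0.109)² = 0.0119
δQ/Q = √(0.0335) = 0.183
Q = 12.8, so δQ = 0.183 × 12.8 = 2.35.

2.35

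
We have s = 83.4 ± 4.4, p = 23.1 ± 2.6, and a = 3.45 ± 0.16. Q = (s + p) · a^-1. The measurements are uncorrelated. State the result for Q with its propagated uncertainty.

Let u = s + p = 106. δu = √(δs² + δp²) = √(19.4 + 6.76) = 5.11, so δu/u = 0.0480.
Q is then a monomial in u, a:
δQ/Q = √((δu/u)² + (-1·δa/a)²) = √(0.00230 + 0.00215) = 0.0667
Q = 30.9, so δQ = 0.0667 × 30.9 = 2.06.

30.9 ± 2.06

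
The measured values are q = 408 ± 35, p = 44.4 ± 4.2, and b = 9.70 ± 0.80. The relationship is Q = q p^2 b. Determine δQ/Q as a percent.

22.4%

For a monomial Q ∝ q, p^2, b, fractional errors add in quadrature:
  (1·δq/q)² = (1×0.0858)² = 0.00736;  (2·δp/p)² = (2×0.0946)² = 0.0358;  (1·δb/b)² = (1×0.0825)² = 0.00680
δQ/Q = √(0.0500) = 0.224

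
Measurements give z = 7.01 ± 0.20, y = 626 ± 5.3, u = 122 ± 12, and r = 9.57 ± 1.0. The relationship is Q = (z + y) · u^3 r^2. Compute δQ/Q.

0.362

Let w = z + y = 633. δw = √(δz² + δy²) = √(0.0400 + 28.1) = 5.30, so δw/w = 0.00838.
Q is then a monomial in w, u, r:
δQ/Q = √((δw/w)² + (3·δu/u)² + (2·δr/r)²) = √(7.02e-05 + 0.0871 + 0.0437) = 0.362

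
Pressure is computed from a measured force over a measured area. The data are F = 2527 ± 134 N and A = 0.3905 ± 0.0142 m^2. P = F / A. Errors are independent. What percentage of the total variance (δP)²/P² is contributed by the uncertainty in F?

68.0%

(δP/P)² = (1·δF/F)² + (-1·δA/A)²
  F term: (1×0.0530)² = 0.00281
  A term: (-1×0.0364)² = 0.00132
Total = 0.00413. Share from F = 0.00281/0.00413 = 0.680.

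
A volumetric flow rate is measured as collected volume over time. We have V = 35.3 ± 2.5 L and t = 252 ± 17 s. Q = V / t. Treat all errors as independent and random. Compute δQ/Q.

Each factor contributes (exponent × relative error)² to (δQ/Q)²:
  (1·δV/V)² = (1×0.0708)² = 0.00502;  (-1·δt/t)² = (-1×0.0675)² = 0.00455
δQ/Q = √(0.00957) = 0.0978

0.0978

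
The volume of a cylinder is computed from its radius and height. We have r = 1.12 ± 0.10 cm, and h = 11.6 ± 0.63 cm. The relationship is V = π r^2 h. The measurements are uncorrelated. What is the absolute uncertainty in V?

8.53 cm^3

Since V is a product/quotient, work with relative uncertainties:
  (2·δr/r)² = (2×0.0893)² = 0.0319;  (1·δh/h)² = (1×0.0543)² = 0.00295
δV/V = √(0.0348) = 0.187
V = 45.7 cm^3, so δV = 0.187 × 45.7 = 8.53 cm^3.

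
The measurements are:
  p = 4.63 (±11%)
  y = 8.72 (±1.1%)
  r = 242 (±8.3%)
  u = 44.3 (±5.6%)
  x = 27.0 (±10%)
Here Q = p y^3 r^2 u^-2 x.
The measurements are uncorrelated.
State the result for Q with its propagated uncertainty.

(2.47 ± 0.622) × 10^6

Each factor contributes (exponent × relative error)² to (δQ/Q)²:
  (1·δp/p)² = (1×0.110)² = 0.0121;  (3·δy/y)² = (3×0.0110)² = 0.00109;  (2·δr/r)² = (2×0.0830)² = 0.0276;  (-2·δu/u)² = (-2×0.0560)² = 0.0125;  (1·δx/x)² = (1×0.100)² = 0.0100
δQ/Q = √(0.0633) = 0.252
Q = 2.47e+06, so δQ = 0.252 × 2.47e+06 = 6.22e+05.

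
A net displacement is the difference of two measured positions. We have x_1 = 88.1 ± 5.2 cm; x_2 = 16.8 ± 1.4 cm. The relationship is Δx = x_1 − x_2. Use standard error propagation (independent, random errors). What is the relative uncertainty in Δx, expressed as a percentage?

Absolute uncertainties add in quadrature for a linear combination:
  (δx_1)² = 27.0;  (δx_2)² = 1.96
δΔx = √(29.0) = 5.39 cm
Δx = 71.3 cm, so δΔx/Δx = 5.39/71.3 = 0.0755.

7.55%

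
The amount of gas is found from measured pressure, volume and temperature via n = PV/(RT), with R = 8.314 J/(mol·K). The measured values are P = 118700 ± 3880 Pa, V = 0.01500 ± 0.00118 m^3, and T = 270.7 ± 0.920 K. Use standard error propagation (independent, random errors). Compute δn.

0.0674 mol

Each factor contributes (exponent × relative error)² to (δn/n)²:
  (1·δP/P)² = (1×0.0327)² = 0.00107;  (1·δV/V)² = (1×0.0787)² = 0.00619;  (-1·δT/T)² = (-1×0.00340)² = 1.16e-05
δn/n = √(0.00727) = 0.0853
n = 0.7911 mol, so δn = 0.0853 × 0.7911 = 0.0674 mol.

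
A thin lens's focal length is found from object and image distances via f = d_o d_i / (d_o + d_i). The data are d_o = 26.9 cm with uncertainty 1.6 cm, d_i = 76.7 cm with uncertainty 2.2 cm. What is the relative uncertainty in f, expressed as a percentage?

4.47%

∂f/∂d_o = (d_i/(d_o+d_i))² = 0.548;  ∂f/∂d_i = (d_o/(d_o+d_i))² = 0.0674
δf = √((∂f/∂d_o · δd_o)² + (∂f/∂d_i · δd_i)²) = √(0.769 + 0.0220) = 0.889 cm
f = 19.9 cm, so δf/f = 0.889/19.9 = 0.0447.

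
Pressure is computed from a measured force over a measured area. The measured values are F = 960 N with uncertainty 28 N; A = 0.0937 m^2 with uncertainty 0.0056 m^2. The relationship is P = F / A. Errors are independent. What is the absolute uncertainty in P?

Products/powers → add relative errors in quadrature, weighted by exponent:
  (1·δF/F)² = (1×0.0292)² = 0.000851;  (-1·δA/A)² = (-1×0.0598)² = 0.00357
δP/P = √(0.00442) = 0.0665
P = 10200 Pa, so δP = 0.0665 × 10200 = 681 Pa.

681 Pa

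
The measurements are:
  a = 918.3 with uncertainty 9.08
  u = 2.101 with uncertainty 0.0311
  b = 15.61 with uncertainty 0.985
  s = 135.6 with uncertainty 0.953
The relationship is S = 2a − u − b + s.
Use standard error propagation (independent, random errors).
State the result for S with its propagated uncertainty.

Absolute uncertainties add in quadrature for a linear combination:
  (2·δa)² = 330;  (δu)² = 0.000967;  (δb)² = 0.970;  (δs)² = 0.908
δS = √(332) = 18.2
S = 1954.

1954 ± 18.2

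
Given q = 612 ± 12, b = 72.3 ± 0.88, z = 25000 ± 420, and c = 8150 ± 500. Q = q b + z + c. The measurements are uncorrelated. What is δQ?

Let p = q·b = 44200. δp/p = √((1·δq/q)² + (1·δb/b)²) = √(0.000384 + 0.000148) = 0.0231, so δp = 1020.
Q = p + z + c: δQ = √(δp² + δz² + δc²) = √(1.04e+06 + 1.76e+05 + 2.5e+05) = 1210

1210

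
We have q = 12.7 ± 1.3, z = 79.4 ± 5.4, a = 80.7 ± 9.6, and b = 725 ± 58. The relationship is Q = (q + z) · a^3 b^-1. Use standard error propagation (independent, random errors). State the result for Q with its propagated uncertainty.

Let u = q + z = 92.1. δu = √(δq² + δz²) = √(1.69 + 29.2) = 5.55, so δu/u = 0.0603.
Q is then a monomial in u, a, b:
δQ/Q = √((δu/u)² + (3·δa/a)² + (-1·δb/b)²) = √(0.00364 + 0.127 + 0.00640) = 0.371
Q = 66800, so δQ = 0.371 × 66800 = 24700.

66800 ± 24700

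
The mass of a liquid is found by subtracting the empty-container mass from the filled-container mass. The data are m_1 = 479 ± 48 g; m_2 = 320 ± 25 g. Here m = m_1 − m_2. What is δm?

m is a linear combination, so absolute uncertainties add in quadrature:
  (δm_1)² = 2300;  (δm_2)² = 625
δm = √(2930) = 54.1 g

54.1 g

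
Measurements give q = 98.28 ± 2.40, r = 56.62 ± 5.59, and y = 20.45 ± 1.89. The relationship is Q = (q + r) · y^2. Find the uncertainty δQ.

Let u = q + r = 154.9. δu = √(δq² + δr²) = √(5.76 + 31.2) = 6.08, so δu/u = 0.0393.
Q is then a monomial in u, y:
δQ/Q = √((δu/u)² + (2·δy/y)²) = √(0.00154 + 0.0342) = 0.189
Q = 64780, so δQ = 0.189 × 64780 = 12200.

12200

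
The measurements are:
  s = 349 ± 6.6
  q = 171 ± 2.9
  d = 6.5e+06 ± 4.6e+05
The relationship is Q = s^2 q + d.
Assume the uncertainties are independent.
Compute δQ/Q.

Let p = s^2·q = 2.08e+07. δp/p = √((2·δs/s)² + (1·δq/q)²) = √(0.00143 + 0.000288) = 0.0415, so δp = 8.63e+05.
Q = p + d: δQ = √(δp² + δd²) = √(7.45e+11 + 2.12e+11) = 9.78e+05
Q = 2.73e+07, so δQ/Q = 9.78e+05/2.73e+07 = 0.0358.

0.0358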